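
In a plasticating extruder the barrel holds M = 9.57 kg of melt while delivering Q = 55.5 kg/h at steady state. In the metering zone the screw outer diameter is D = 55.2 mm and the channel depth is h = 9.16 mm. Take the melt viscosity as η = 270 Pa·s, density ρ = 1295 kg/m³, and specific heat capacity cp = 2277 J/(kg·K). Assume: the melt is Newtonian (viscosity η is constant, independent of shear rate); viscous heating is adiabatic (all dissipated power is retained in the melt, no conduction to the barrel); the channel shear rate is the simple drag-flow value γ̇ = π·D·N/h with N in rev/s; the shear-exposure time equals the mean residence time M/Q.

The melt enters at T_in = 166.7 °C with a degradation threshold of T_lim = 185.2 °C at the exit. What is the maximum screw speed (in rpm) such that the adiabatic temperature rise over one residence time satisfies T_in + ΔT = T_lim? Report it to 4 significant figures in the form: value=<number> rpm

value=57.18 rpm

Q_s = Q / 3600 = 55.5 / 3600 = 0.0154167 kg/s
t_res = M / Q_s = 9.57 / 0.0154167 = 620.757 s
D = 55.2 mm = 0.0552 m;  h = 9.16 mm = 0.00916 m
ΔT_a = T_lim − T_in = 185.2 °C − 166.7 °C = 18.5 K
Invert ΔT = ηγ̇²t_res/(ρcp) for γ̇: γ̇_max² = ΔT_a ρ cp / (η t_res) = 18.5·1295·2277 / (270·620.757) = 325.476 s⁻²
Take the square root: γ̇_max = √(325.476) = 18.041 s⁻¹
N_max = γ̇_max·h / (π·D) = 18.041 · 0.00916 / (π · 0.0552) = 0.952941 rev/s = 57.1765 rpm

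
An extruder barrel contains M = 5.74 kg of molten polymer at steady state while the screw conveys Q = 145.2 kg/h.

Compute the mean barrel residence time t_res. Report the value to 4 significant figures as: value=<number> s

Q_s = Q / 3600 = 145.2 / 3600 = 0.0403333 kg/s
t_res = M / Q_s = 5.74 / 0.0403333 = 142.314 s

value=142.3 s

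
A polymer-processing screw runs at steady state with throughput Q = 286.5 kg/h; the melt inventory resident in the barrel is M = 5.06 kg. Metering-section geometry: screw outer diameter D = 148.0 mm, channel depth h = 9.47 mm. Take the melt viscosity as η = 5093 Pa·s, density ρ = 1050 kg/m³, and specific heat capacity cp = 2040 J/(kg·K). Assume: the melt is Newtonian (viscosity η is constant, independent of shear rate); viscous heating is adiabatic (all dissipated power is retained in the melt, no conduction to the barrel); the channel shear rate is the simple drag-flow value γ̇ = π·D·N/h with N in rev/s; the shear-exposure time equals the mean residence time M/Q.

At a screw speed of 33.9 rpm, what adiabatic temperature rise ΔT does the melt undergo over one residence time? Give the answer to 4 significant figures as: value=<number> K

value=116.3 K

Q_s = Q / 3600 = 286.5 / 3600 = 0.0795833 kg/s
Mean residence time: t_res = M/Q_s = 5.06 kg / 0.0795833 kg/s = 63.5812 s
Geometry in metres: D = 148.0 mm → 0.148 m, h = 9.47 mm → 0.00947 m; screw speed N = 33.9 rpm = 0.565 rev/s
Shear rate: γ̇ = πDN/h = π·0.148·0.565/0.00947 = 27.7402 s⁻¹
ΔT = η·γ̇²·t_res/(ρ·cp) = [5093 × 27.7402² × 63.5812] / [1050 × 2040] = 116.333 K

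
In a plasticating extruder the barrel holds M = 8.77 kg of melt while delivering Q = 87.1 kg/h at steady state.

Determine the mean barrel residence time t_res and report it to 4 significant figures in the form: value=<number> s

Q_s = Q / 3600 = 87.1 / 3600 = 0.0241944 kg/s
t_res = M / Q_s = 8.77 / 0.0241944 = 362.48 s

value=362.5 s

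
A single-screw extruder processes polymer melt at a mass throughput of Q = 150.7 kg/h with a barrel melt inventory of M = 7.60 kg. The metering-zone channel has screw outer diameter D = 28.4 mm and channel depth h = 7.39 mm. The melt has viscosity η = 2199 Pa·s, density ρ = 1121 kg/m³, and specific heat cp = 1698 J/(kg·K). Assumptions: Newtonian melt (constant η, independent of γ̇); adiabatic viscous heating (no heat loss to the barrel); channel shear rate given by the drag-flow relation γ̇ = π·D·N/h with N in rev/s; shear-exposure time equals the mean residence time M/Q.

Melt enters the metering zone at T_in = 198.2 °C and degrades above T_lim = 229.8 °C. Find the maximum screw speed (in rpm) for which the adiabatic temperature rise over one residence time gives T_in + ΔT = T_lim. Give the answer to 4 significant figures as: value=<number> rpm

value=61.00 rpm

Q_s = Q / 3600 = 150.7 / 3600 = 0.0418611 kg/s
t_res = M / Q_s = 7.60 ÷ 0.0418611 = 181.553 s
Convert to metres: D = 0.0284 m, h = 0.00739 m
Allowable rise: ΔT_a = T_lim − T_in = 229.8 − 198.2 = 31.6 K
γ̇_max² = ΔT_a·ρ·cp / (η·t_res) = [31.6 × 1121 × 1698] / [2199 × 181.553] = 150.662 s⁻²
γ̇_max = sqrt(150.662) = 12.2744 s⁻¹
Solve γ̇ = πDN/h for N: N_max = γ̇_max·h/(π·D) = 12.2744 × 0.00739 / (π × 0.0284) = 1.01666 rev/s = 60.9998 rpm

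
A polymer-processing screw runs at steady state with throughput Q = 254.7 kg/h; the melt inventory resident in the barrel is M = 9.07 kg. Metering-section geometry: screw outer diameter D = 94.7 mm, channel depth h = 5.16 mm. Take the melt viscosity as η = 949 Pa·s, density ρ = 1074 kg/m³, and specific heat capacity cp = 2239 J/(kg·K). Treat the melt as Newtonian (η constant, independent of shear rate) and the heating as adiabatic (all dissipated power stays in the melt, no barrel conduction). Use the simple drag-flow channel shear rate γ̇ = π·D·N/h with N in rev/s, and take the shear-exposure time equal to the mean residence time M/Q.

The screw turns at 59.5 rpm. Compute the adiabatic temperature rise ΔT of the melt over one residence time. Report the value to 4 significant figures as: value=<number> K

value=165.4 K

Convert throughput: Q = 254.7 kg/h = 254.7/3600 = 0.07075 kg/s
t_res = M / Q_s = 9.07 / 0.07075 = 128.198 s
D = 94.7 mm = 0.0947 m;  h = 5.16 mm = 0.00516 m;  N = 59.5 rpm / 60 = 0.991667 rev/s
γ̇ = π D N / h = (π)(0.0947)(0.991667) / 0.00516 = 57.1763 s⁻¹
ΔT = η·γ̇²·t_res/(ρ·cp) = [949 × 57.1763² × 128.198] / [1074 × 2239] = 165.394 K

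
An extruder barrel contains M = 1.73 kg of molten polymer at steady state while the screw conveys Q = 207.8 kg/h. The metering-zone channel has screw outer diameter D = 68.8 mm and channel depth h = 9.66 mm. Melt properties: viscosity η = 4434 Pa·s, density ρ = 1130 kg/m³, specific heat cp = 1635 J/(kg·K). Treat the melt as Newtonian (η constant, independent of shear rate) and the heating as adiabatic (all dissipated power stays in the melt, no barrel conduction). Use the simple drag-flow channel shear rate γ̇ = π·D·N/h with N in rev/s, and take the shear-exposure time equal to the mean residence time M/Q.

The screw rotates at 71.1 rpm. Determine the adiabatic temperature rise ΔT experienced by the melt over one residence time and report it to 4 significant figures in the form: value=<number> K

value=50.57 K

Q_s = Q / 3600 = 207.8 / 3600 = 0.0577222 kg/s
t_res = M / Q_s = 1.73 ÷ 0.0577222 = 29.9711 s
Convert to SI: D = 0.0688 m, h = 0.00966 m, N = 71.1/60 = 1.185 rev/s
Shear rate: γ̇ = πDN/h = π·0.0688·1.185/0.00966 = 26.5143 s⁻¹
ΔT = η·γ̇²·t_res/(ρ·cp) = [4434 × 26.5143² × 29.9711] / [1130 × 1635] = 50.5664 K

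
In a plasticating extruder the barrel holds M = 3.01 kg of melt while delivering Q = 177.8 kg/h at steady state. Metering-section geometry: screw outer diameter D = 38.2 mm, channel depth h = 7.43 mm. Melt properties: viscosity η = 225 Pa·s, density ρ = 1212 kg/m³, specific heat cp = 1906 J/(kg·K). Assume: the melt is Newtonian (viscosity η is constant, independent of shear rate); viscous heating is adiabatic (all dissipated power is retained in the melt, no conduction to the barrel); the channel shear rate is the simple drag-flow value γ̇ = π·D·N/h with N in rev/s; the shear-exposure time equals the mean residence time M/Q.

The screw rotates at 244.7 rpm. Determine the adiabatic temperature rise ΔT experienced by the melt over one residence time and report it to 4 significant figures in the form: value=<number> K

value=25.76 K

Throughput in SI: Q_s = 177.8 kg/h ÷ 3600 s/h = 0.0493889 kg/s
Mean residence time: t_res = M/Q_s = 3.01 kg / 0.0493889 kg/s = 60.9449 s
Geometry in metres: D = 38.2 mm → 0.0382 m, h = 7.43 mm → 0.00743 m; screw speed N = 244.7 rpm = 4.07833 rev/s
γ̇ = π D N / h = (π)(0.0382)(4.07833) / 0.00743 = 65.873 s⁻¹
ΔT = η·γ̇²·t_res / (ρ·cp) = 225 · (65.873)² · 60.9449 / (1212 · 1906) = 25.7578 K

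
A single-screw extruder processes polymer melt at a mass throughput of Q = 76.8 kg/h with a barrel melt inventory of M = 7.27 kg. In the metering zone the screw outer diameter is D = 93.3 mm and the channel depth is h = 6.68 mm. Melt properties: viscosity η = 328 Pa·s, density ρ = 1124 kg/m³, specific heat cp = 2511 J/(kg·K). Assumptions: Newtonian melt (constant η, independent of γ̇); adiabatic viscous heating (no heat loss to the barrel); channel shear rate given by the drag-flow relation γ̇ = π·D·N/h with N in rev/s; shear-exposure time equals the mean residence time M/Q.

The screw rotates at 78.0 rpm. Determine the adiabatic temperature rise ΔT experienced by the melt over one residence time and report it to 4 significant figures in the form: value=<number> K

value=128.9 K

Throughput in SI: Q_s = 76.8 kg/h ÷ 3600 s/h = 0.0213333 kg/s
t_res = M / Q_s = 7.27 ÷ 0.0213333 = 340.781 s
Convert to SI: D = 0.0933 m, h = 0.00668 m, N = 78.0/60 = 1.3 rev/s
γ̇ = π·D·N / h = π · 0.0933 · 1.3 / 0.00668 = 57.0425 s⁻¹
Adiabatic rise: ΔT = η γ̇² t_res / (ρ cp) = 328·(57.0425)²·340.781 / (1124·2511) = 128.865 K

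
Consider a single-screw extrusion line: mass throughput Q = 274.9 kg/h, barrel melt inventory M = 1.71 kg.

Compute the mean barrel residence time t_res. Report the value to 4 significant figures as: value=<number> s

Convert throughput: Q = 274.9 kg/h = 274.9/3600 = 0.0763611 kg/s
t_res = M / Q_s = 1.71 ÷ 0.0763611 = 22.3936 s

value=22.39 s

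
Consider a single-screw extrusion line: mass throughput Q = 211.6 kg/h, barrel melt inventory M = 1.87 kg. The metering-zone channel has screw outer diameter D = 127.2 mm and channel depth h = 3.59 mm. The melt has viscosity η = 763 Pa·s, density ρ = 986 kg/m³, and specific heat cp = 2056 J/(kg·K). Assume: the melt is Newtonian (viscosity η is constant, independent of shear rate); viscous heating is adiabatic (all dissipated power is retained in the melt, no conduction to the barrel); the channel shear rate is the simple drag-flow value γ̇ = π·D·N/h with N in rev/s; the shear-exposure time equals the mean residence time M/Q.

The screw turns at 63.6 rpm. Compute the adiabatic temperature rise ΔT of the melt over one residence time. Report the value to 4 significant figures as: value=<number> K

value=166.7 K

Convert throughput: Q = 211.6 kg/h = 211.6/3600 = 0.0587778 kg/s
Mean residence time: t_res = M/Q_s = 1.87 kg / 0.0587778 kg/s = 31.8147 s
Geometry in metres: D = 127.2 mm → 0.1272 m, h = 3.59 mm → 0.00359 m; screw speed N = 63.6 rpm = 1.06 rev/s
γ̇ = π·D·N / h = π · 0.1272 · 1.06 / 0.00359 = 117.991 s⁻¹
ΔT = η·γ̇²·t_res/(ρ·cp) = [763 × 117.991² × 31.8147] / [986 × 2056] = 166.705 K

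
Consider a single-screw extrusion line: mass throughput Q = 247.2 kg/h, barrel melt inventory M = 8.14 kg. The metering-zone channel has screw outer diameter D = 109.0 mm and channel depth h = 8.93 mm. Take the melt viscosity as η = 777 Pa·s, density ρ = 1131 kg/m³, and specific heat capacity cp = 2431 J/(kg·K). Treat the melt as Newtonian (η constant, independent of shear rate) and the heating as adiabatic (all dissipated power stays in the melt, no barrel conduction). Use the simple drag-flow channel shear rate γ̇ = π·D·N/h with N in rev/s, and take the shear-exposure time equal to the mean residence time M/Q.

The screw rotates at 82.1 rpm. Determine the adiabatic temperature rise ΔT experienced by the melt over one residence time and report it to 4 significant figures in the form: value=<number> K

value=92.23 K

Convert throughput: Q = 247.2 kg/h = 247.2/3600 = 0.0686667 kg/s
t_res = M / Q_s = 8.14 / 0.0686667 = 118.544 s
Convert to SI: D = 0.109 m, h = 0.00893 m, N = 82.1/60 = 1.36833 rev/s
Shear rate: γ̇ = πDN/h = π·0.109·1.36833/0.00893 = 52.4707 s⁻¹
Adiabatic rise: ΔT = η γ̇² t_res / (ρ cp) = 777·(52.4707)²·118.544 / (1131·2431) = 92.2328 K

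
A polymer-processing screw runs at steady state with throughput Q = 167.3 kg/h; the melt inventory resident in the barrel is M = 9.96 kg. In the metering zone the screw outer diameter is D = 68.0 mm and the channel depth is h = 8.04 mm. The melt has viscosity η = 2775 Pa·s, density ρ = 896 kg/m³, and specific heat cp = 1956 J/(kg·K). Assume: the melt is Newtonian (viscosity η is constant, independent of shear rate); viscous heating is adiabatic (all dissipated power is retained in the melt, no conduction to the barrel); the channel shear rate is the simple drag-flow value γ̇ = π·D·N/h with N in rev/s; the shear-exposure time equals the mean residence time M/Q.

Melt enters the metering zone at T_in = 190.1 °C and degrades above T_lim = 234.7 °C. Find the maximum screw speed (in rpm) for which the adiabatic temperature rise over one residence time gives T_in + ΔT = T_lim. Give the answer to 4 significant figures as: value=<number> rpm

Q_s = Q / 3600 = 167.3 / 3600 = 0.0464722 kg/s
Mean residence time: t_res = M/Q_s = 9.96 kg / 0.0464722 kg/s = 214.322 s
Convert to metres: D = 0.068 m, h = 0.00804 m
Allowable rise: ΔT_a = T_lim − T_in = 234.7 − 190.1 = 44.6 K
Invert ΔT = ηγ̇²t_res/(ρcp) for γ̇: γ̇_max² = ΔT_a ρ cp / (η t_res) = 44.6·896·1956 / (2775·214.322) = 131.426 s⁻²
γ̇_max = sqrt(131.426) = 11.4641 s⁻¹
Solve γ̇ = πDN/h for N: N_max = γ̇_max·h/(π·D) = 11.4641 × 0.00804 / (π × 0.068) = 0.431458 rev/s = 25.8875 rpm

value=25.89 rpm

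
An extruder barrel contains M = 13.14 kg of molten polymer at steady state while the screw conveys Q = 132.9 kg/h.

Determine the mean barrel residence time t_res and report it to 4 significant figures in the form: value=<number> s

Convert throughput: Q = 132.9 kg/h = 132.9/3600 = 0.0369167 kg/s
t_res = M / Q_s = 13.14 / 0.0369167 = 355.937 s

value=355.9 s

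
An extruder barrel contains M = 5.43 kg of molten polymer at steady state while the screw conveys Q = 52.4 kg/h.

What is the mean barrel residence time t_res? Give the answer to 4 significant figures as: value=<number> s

value=373.1 s

Throughput in SI: Q_s = 52.4 kg/h ÷ 3600 s/h = 0.0145556 kg/s
t_res = M / Q_s = 5.43 ÷ 0.0145556 = 373.053 s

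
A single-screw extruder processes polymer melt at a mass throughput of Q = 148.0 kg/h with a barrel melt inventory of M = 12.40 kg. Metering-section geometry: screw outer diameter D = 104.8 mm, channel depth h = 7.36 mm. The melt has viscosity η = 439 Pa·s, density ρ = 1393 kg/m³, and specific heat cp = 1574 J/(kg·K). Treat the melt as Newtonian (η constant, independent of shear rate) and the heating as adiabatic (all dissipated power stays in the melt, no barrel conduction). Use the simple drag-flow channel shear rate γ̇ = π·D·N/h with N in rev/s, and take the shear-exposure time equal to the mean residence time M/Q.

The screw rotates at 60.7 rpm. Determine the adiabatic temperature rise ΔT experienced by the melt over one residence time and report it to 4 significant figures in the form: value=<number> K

value=123.7 K

Q_s = Q / 3600 = 148.0 / 3600 = 0.0411111 kg/s
t_res = M / Q_s = 12.40 ÷ 0.0411111 = 301.622 s
D = 104.8 mm = 0.1048 m;  h = 7.36 mm = 0.00736 m;  N = 60.7 rpm / 60 = 1.01167 rev/s
γ̇ = π D N / h = (π)(0.1048)(1.01167) / 0.00736 = 45.2554 s⁻¹
Adiabatic rise: ΔT = η γ̇² t_res / (ρ cp) = 439·(45.2554)²·301.622 / (1393·1574) = 123.684 K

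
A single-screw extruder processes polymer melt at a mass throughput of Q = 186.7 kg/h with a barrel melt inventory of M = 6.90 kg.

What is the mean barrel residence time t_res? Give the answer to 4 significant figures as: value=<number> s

Throughput in SI: Q_s = 186.7 kg/h ÷ 3600 s/h = 0.0518611 kg/s
t_res = M / Q_s = 6.90 / 0.0518611 = 133.048 s

value=133.0 s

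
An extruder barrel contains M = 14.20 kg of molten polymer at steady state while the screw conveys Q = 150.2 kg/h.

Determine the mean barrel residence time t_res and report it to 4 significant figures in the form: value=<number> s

Q_s = Q / 3600 = 150.2 / 3600 = 0.0417222 kg/s
Mean residence time: t_res = M/Q_s = 14.20 kg / 0.0417222 kg/s = 340.346 s

value=340.3 s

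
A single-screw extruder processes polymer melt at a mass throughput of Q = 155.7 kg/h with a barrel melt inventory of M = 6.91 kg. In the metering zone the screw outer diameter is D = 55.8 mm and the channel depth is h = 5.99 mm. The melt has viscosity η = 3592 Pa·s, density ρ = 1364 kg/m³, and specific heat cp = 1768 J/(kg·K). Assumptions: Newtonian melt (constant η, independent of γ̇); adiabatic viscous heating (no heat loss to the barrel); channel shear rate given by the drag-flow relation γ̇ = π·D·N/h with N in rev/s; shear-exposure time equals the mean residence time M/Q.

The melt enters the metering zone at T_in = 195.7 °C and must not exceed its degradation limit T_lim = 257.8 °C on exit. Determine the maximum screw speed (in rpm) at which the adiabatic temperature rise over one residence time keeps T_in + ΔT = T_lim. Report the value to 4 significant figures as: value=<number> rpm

Q_s = Q / 3600 = 155.7 / 3600 = 0.04325 kg/s
t_res = M / Q_s = 6.91 ÷ 0.04325 = 159.769 s
D = 55.8 mm = 0.0558 m;  h = 5.99 mm = 0.00599 m
ΔT_a = T_lim − T_in = 257.8 °C − 195.7 °C = 62.1 K
Invert ΔT = ηγ̇²t_res/(ρcp) for γ̇: γ̇_max² = ΔT_a ρ cp / (η t_res) = 62.1·1364·1768 / (3592·159.769) = 260.952 s⁻²
Take the square root: γ̇_max = √(260.952) = 16.154 s⁻¹
N_max = γ̇_max h / (πD) = 16.154·0.00599/(π·0.0558) = 0.551979 rev/s → ×60 = 33.1188 rpm

value=33.12 rpm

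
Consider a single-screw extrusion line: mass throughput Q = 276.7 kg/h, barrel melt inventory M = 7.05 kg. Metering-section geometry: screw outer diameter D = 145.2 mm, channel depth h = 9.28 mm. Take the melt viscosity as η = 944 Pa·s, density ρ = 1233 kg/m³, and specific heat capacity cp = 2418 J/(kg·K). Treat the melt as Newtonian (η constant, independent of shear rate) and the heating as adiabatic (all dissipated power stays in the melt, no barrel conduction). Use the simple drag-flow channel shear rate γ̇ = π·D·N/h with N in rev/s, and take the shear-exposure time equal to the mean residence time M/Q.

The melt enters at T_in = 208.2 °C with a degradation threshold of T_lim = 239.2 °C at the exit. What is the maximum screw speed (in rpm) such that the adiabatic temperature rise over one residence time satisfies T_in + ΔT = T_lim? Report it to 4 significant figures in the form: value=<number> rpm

Throughput in SI: Q_s = 276.7 kg/h ÷ 3600 s/h = 0.0768611 kg/s
t_res = M / Q_s = 7.05 / 0.0768611 = 91.7239 s
D = 145.2 mm = 0.1452 m;  h = 9.28 mm = 0.00928 m
Allowable rise: ΔT_a = T_lim − T_in = 239.2 − 208.2 = 31 K
Invert ΔT = ηγ̇²t_res/(ρcp) for γ̇: γ̇_max² = ΔT_a ρ cp / (η t_res) = 31·1233·2418 / (944·91.7239) = 1067.4 s⁻²
Take the square root: γ̇_max = √(1067.4) = 32.6711 s⁻¹
Solve γ̇ = πDN/h for N: N_max = γ̇_max·h/(π·D) = 32.6711 × 0.00928 / (π × 0.1452) = 0.664653 rev/s = 39.8792 rpm

value=39.88 rpm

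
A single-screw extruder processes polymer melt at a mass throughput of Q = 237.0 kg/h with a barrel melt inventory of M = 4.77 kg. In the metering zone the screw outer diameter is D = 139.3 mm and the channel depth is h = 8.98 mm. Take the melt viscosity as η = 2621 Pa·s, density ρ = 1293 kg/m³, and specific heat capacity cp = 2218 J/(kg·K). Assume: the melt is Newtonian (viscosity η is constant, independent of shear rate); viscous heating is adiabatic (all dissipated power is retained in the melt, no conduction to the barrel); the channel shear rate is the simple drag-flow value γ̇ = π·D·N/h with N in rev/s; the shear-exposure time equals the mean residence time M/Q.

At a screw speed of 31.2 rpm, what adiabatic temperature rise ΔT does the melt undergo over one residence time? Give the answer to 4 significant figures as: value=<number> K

value=42.52 K

Convert throughput: Q = 237.0 kg/h = 237.0/3600 = 0.0658333 kg/s
t_res = M / Q_s = 4.77 ÷ 0.0658333 = 72.4557 s
Convert to SI: D = 0.1393 m, h = 0.00898 m, N = 31.2/60 = 0.52 rev/s
γ̇ = π·D·N / h = π · 0.1393 · 0.52 / 0.00898 = 25.3412 s⁻¹
ΔT = η·γ̇²·t_res/(ρ·cp) = [2621 × 25.3412² × 72.4557] / [1293 × 2218] = 42.5241 K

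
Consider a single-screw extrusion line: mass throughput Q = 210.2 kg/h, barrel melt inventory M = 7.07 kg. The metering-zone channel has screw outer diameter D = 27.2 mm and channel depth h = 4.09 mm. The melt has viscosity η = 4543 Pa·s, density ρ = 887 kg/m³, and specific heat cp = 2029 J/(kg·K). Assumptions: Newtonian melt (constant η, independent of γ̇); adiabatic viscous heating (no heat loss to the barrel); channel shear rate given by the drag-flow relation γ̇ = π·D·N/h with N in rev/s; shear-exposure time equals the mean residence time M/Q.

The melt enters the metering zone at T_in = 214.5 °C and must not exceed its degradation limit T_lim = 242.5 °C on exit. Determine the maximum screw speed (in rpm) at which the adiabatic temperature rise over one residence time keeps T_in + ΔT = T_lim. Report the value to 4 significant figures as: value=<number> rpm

Q_s = Q / 3600 = 210.2 / 3600 = 0.0583889 kg/s
Mean residence time: t_res = M/Q_s = 7.07 kg / 0.0583889 kg/s = 121.085 s
Convert to metres: D = 0.0272 m, h = 0.00409 m
ΔT_a = T_lim − T_in = 242.5 °C − 214.5 °C = 28 K
Invert ΔT = ηγ̇²t_res/(ρcp) for γ̇: γ̇_max² = ΔT_a ρ cp / (η t_res) = 28·887·2029 / (4543·121.085) = 91.6077 s⁻²
γ̇_max = √91.6077 = 9.57119 s⁻¹
N_max = γ̇_max h / (πD) = 9.57119·0.00409/(π·0.0272) = 0.458111 rev/s → ×60 = 27.4866 rpm

value=27.49 rpm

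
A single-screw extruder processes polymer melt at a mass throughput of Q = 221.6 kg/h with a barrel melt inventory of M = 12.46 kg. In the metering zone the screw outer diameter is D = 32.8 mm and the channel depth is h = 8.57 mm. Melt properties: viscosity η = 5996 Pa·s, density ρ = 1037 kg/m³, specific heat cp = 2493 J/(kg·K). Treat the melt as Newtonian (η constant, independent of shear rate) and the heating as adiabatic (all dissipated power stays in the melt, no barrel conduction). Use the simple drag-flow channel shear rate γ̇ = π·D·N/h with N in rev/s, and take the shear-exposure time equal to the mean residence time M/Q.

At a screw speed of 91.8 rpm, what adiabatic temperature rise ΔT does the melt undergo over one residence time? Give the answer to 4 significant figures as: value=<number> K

value=158.9 K

Convert throughput: Q = 221.6 kg/h = 221.6/3600 = 0.0615556 kg/s
Mean residence time: t_res = M/Q_s = 12.46 kg / 0.0615556 kg/s = 202.419 s
Geometry in metres: D = 32.8 mm → 0.0328 m, h = 8.57 mm → 0.00857 m; screw speed N = 91.8 rpm = 1.53 rev/s
γ̇ = π·D·N / h = π · 0.0328 · 1.53 / 0.00857 = 18.3965 s⁻¹
Adiabatic rise: ΔT = η γ̇² t_res / (ρ cp) = 5996·(18.3965)²·202.419 / (1037·2493) = 158.884 K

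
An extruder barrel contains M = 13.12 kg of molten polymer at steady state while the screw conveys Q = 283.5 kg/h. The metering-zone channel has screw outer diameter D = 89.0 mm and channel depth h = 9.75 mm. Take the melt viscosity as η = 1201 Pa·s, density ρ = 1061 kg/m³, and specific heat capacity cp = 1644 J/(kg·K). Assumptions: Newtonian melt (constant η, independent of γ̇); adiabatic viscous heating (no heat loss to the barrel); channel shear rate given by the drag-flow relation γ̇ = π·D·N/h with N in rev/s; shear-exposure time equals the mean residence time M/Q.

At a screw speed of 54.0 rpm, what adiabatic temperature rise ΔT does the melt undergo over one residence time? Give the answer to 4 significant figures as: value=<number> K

value=76.41 K

Convert throughput: Q = 283.5 kg/h = 283.5/3600 = 0.07875 kg/s
t_res = M / Q_s = 13.12 ÷ 0.07875 = 166.603 s
D = 89.0 mm = 0.089 m;  h = 9.75 mm = 0.00975 m;  N = 54.0 rpm / 60 = 0.9 rev/s
Shear rate: γ̇ = πDN/h = π·0.089·0.9/0.00975 = 25.8094 s⁻¹
ΔT = η·γ̇²·t_res / (ρ·cp) = 1201 · (25.8094)² · 166.603 / (1061 · 1644) = 76.4125 K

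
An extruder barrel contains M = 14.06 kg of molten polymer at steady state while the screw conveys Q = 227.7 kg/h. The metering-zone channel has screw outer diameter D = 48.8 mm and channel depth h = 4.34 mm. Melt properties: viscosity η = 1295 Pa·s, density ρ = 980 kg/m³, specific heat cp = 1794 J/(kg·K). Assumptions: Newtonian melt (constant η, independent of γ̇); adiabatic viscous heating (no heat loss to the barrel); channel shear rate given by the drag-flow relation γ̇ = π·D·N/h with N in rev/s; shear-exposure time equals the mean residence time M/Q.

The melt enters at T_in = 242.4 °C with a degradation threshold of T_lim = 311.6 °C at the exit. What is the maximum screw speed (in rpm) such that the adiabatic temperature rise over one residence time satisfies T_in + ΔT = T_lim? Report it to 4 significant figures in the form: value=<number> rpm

value=34.92 rpm

Throughput in SI: Q_s = 227.7 kg/h ÷ 3600 s/h = 0.06325 kg/s
t_res = M / Q_s = 14.06 ÷ 0.06325 = 222.292 s
Geometry in SI: D = 48.8 mm → 0.0488 m, h = 4.34 mm → 0.00434 m
ΔT_a = T_lim − T_in = 311.6 °C − 242.4 °C = 69.2 K
γ̇_max² = ΔT_a·ρ·cp / (η·t_res) = [69.2 × 980 × 1794] / [1295 × 222.292] = 422.63 s⁻²
γ̇_max = √422.63 = 20.558 s⁻¹
N_max = γ̇_max·h / (π·D) = 20.558 · 0.00434 / (π · 0.0488) = 0.581969 rev/s = 34.9182 rpm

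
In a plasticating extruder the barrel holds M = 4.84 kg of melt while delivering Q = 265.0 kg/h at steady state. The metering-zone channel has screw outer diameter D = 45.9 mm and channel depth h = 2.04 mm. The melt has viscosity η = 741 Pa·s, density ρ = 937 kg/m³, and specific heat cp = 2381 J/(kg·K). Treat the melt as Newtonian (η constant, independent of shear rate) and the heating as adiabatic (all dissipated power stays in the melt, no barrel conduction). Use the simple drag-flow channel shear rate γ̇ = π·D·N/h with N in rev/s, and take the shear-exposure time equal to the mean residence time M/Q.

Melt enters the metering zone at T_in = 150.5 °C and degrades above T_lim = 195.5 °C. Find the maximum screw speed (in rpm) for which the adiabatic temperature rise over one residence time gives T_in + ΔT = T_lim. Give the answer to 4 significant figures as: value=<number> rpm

value=38.53 rpm

Convert throughput: Q = 265.0 kg/h = 265.0/3600 = 0.0736111 kg/s
Mean residence time: t_res = M/Q_s = 4.84 kg / 0.0736111 kg/s = 65.7509 s
Convert to metres: D = 0.0459 m, h = 0.00204 m
Allowable rise: ΔT_a = T_lim − T_in = 195.5 − 150.5 = 45 K
γ̇_max² = ΔT_a·ρ·cp / (η·t_res) = [45 × 937 × 2381] / [741 × 65.7509] = 2060.59 s⁻²
Take the square root: γ̇_max = √(2060.59) = 45.3937 s⁻¹
N_max = γ̇_max·h / (π·D) = 45.3937 · 0.00204 / (π · 0.0459) = 0.64219 rev/s = 38.5314 rpm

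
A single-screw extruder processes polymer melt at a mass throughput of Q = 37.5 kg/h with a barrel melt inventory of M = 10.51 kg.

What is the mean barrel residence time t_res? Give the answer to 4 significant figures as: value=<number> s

value=1009. s

Convert throughput: Q = 37.5 kg/h = 37.5/3600 = 0.0104167 kg/s
Mean residence time: t_res = M/Q_s = 10.51 kg / 0.0104167 kg/s = 1008.96 s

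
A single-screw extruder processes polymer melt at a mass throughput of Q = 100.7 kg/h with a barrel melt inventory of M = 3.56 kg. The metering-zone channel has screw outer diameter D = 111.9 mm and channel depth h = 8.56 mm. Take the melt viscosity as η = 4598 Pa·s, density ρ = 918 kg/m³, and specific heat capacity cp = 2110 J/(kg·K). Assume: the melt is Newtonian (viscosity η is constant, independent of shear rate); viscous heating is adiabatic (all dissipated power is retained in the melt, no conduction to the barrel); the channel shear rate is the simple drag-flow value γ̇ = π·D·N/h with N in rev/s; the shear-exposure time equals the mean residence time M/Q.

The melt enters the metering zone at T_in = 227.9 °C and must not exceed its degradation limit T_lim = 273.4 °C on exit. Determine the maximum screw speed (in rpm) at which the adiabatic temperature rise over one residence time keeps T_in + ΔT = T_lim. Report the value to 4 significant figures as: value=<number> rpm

Q_s = Q / 3600 = 100.7 / 3600 = 0.0279722 kg/s
t_res = M / Q_s = 3.56 ÷ 0.0279722 = 127.269 s
D = 111.9 mm = 0.1119 m;  h = 8.56 mm = 0.00856 m
Allowable rise: ΔT_a = T_lim − T_in = 273.4 − 227.9 = 45.5 K
γ̇_max² = ΔT_a·ρ·cp / (η·t_res) = [45.5 × 918 × 2110] / [4598 × 127.269] = 150.607 s⁻²
γ̇_max = sqrt(150.607) = 12.2722 s⁻¹
N_max = γ̇_max h / (πD) = 12.2722·0.00856/(π·0.1119) = 0.298824 rev/s → ×60 = 17.9295 rpm

value=17.93 rpm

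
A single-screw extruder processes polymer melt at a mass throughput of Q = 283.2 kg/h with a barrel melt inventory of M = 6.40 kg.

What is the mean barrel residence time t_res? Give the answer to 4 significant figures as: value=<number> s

Q_s = Q / 3600 = 283.2 / 3600 = 0.0786667 kg/s
Mean residence time: t_res = M/Q_s = 6.40 kg / 0.0786667 kg/s = 81.3559 s

value=81.36 s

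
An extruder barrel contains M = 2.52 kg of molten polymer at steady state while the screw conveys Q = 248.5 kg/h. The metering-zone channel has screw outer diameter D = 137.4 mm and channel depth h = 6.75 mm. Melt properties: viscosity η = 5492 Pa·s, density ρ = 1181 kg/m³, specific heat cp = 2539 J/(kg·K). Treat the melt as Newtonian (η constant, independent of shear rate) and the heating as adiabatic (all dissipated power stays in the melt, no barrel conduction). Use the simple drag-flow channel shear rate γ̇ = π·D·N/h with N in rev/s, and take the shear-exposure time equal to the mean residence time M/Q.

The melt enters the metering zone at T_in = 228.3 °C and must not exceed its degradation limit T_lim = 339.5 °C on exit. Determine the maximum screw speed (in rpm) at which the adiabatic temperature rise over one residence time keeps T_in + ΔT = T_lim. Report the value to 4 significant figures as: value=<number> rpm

value=38.26 rpm

Throughput in SI: Q_s = 248.5 kg/h ÷ 3600 s/h = 0.0690278 kg/s
Mean residence time: t_res = M/Q_s = 2.52 kg / 0.0690278 kg/s = 36.507 s
Geometry in SI: D = 137.4 mm → 0.1374 m, h = 6.75 mm → 0.00675 m
ΔT_a = T_lim − T_in = 339.5 − 228.3 = 111.2 K
Invert ΔT = ηγ̇²t_res/(ρcp) for γ̇: γ̇_max² = ΔT_a ρ cp / (η t_res) = 111.2·1181·2539 / (5492·36.507) = 1663.07 s⁻²
γ̇_max = √1663.07 = 40.7807 s⁻¹
N_max = γ̇_max·h / (π·D) = 40.7807 · 0.00675 / (π · 0.1374) = 0.637709 rev/s = 38.2625 rpm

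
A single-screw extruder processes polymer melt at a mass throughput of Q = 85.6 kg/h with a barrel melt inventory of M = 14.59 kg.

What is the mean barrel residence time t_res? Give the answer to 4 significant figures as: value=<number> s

value=613.6 s

Throughput in SI: Q_s = 85.6 kg/h ÷ 3600 s/h = 0.0237778 kg/s
t_res = M / Q_s = 14.59 ÷ 0.0237778 = 613.598 s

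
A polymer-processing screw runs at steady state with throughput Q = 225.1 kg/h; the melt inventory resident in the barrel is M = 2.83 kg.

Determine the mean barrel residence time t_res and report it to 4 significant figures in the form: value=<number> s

value=45.26 s

Throughput in SI: Q_s = 225.1 kg/h ÷ 3600 s/h = 0.0625278 kg/s
Mean residence time: t_res = M/Q_s = 2.83 kg / 0.0625278 kg/s = 45.2599 s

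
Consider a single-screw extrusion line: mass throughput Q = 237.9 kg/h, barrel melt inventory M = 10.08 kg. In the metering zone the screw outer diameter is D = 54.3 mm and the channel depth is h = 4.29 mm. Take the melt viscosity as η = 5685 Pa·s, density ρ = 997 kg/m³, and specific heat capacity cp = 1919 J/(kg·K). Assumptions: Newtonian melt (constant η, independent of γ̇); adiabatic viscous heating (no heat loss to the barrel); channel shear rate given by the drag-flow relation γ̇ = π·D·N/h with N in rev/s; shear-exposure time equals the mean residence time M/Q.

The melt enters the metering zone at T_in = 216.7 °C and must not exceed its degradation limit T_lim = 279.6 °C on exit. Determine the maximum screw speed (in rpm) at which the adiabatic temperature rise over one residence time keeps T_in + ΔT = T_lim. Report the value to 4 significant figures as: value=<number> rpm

Convert throughput: Q = 237.9 kg/h = 237.9/3600 = 0.0660833 kg/s
t_res = M / Q_s = 10.08 ÷ 0.0660833 = 152.535 s
Geometry in SI: D = 54.3 mm → 0.0543 m, h = 4.29 mm → 0.00429 m
ΔT_a = T_lim − T_in = 279.6 °C − 216.7 °C = 62.9 K
γ̇_max² = ΔT_a·ρ·cp / (η·t_res) = [62.9 × 997 × 1919] / [5685 × 152.535] = 138.778 s⁻²
γ̇_max = sqrt(138.778) = 11.7804 s⁻¹
N_max = γ̇_max·h / (π·D) = 11.7804 · 0.00429 / (π · 0.0543) = 0.296257 rev/s = 17.7754 rpm

value=17.78 rpm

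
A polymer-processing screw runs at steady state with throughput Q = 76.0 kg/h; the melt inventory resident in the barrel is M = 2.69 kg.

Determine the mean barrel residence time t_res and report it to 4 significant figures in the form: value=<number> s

Convert throughput: Q = 76.0 kg/h = 76.0/3600 = 0.0211111 kg/s
Mean residence time: t_res = M/Q_s = 2.69 kg / 0.0211111 kg/s = 127.421 s

value=127.4 s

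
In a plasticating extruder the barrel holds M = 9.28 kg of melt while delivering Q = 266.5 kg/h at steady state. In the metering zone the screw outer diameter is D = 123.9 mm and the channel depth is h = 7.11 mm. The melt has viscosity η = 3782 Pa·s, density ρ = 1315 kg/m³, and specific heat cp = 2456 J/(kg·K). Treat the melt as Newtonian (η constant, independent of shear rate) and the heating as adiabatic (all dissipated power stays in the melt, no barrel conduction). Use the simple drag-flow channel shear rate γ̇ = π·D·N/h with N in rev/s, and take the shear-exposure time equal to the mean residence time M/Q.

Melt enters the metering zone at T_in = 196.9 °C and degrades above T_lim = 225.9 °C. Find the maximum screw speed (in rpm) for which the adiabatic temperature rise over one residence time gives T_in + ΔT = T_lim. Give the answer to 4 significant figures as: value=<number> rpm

Convert throughput: Q = 266.5 kg/h = 266.5/3600 = 0.0740278 kg/s
t_res = M / Q_s = 9.28 ÷ 0.0740278 = 125.358 s
Convert to metres: D = 0.1239 m, h = 0.00711 m
ΔT_a = T_lim − T_in = 225.9 °C − 196.9 °C = 29 K
Invert ΔT = ηγ̇²t_res/(ρcp) for γ̇: γ̇_max² = ΔT_a ρ cp / (η t_res) = 29·1315·2456 / (3782·125.358) = 197.55 s⁻²
γ̇_max = sqrt(197.55) = 14.0553 s⁻¹
N_max = γ̇_max·h / (π·D) = 14.0553 · 0.00711 / (π · 0.1239) = 0.256736 rev/s = 15.4042 rpm

value=15.40 rpm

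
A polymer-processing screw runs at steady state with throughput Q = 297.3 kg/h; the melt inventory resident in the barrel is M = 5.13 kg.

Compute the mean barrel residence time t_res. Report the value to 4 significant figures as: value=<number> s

value=62.12 s

Throughput in SI: Q_s = 297.3 kg/h ÷ 3600 s/h = 0.0825833 kg/s
t_res = M / Q_s = 5.13 ÷ 0.0825833 = 62.1191 s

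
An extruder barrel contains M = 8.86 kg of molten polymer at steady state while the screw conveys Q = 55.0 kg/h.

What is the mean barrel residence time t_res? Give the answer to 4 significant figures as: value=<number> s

Q_s = Q / 3600 = 55.0 / 3600 = 0.0152778 kg/s
Mean residence time: t_res = M/Q_s = 8.86 kg / 0.0152778 kg/s = 579.927 s

value=579.9 s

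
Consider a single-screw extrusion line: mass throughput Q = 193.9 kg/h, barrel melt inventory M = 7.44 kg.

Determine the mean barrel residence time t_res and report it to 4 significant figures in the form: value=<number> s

value=138.1 s

Throughput in SI: Q_s = 193.9 kg/h ÷ 3600 s/h = 0.0538611 kg/s
t_res = M / Q_s = 7.44 ÷ 0.0538611 = 138.133 s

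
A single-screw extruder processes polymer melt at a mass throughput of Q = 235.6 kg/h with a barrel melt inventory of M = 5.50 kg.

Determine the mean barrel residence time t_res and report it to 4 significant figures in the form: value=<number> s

Q_s = Q / 3600 = 235.6 / 3600 = 0.0654444 kg/s
Mean residence time: t_res = M/Q_s = 5.50 kg / 0.0654444 kg/s = 84.0407 s

value=84.04 s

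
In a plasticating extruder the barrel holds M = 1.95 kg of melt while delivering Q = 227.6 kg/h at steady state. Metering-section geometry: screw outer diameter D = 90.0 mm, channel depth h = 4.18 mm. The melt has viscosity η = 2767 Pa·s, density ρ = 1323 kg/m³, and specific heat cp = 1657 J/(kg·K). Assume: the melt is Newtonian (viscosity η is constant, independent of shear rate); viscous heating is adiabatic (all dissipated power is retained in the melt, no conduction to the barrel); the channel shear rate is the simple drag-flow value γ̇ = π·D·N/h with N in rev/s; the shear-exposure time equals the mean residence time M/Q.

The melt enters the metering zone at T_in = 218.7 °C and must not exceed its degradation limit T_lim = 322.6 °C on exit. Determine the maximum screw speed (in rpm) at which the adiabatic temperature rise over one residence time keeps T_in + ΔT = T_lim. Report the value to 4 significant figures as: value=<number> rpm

value=45.82 rpm

Throughput in SI: Q_s = 227.6 kg/h ÷ 3600 s/h = 0.0632222 kg/s
Mean residence time: t_res = M/Q_s = 1.95 kg / 0.0632222 kg/s = 30.8436 s
Convert to metres: D = 0.09 m, h = 0.00418 m
ΔT_a = T_lim − T_in = 322.6 °C − 218.7 °C = 103.9 K
Invert ΔT = ηγ̇²t_res/(ρcp) for γ̇: γ̇_max² = ΔT_a ρ cp / (η t_res) = 103.9·1323·1657 / (2767·30.8436) = 2668.85 s⁻²
γ̇_max = sqrt(2668.85) = 51.6609 s⁻¹
Solve γ̇ = πDN/h for N: N_max = γ̇_max·h/(π·D) = 51.6609 × 0.00418 / (π × 0.09) = 0.763741 rev/s = 45.8244 rpm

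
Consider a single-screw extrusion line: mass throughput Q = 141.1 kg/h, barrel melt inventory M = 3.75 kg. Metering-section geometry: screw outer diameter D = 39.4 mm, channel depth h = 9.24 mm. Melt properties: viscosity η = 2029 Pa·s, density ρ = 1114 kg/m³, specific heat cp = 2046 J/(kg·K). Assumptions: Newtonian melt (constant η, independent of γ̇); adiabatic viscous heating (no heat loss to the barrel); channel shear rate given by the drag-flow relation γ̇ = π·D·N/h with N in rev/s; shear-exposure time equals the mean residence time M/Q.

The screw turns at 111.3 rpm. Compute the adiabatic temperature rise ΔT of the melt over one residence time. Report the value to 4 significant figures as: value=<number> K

value=52.59 K

Throughput in SI: Q_s = 141.1 kg/h ÷ 3600 s/h = 0.0391944 kg/s
t_res = M / Q_s = 3.75 ÷ 0.0391944 = 95.6768 s
Convert to SI: D = 0.0394 m, h = 0.00924 m, N = 111.3/60 = 1.855 rev/s
γ̇ = π·D·N / h = π · 0.0394 · 1.855 / 0.00924 = 24.8495 s⁻¹
ΔT = η·γ̇²·t_res/(ρ·cp) = [2029 × 24.8495² × 95.6768] / [1114 × 2046] = 52.5937 K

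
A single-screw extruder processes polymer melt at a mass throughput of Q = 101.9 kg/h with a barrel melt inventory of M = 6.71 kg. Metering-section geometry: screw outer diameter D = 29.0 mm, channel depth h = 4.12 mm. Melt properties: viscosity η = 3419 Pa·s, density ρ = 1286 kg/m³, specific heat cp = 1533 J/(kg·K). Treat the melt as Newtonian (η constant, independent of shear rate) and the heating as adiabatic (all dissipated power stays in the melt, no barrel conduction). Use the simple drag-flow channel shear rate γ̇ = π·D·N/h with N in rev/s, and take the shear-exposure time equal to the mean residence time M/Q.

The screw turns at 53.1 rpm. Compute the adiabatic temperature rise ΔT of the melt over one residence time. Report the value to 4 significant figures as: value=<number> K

Convert throughput: Q = 101.9 kg/h = 101.9/3600 = 0.0283056 kg/s
t_res = M / Q_s = 6.71 ÷ 0.0283056 = 237.056 s
Geometry in metres: D = 29.0 mm → 0.029 m, h = 4.12 mm → 0.00412 m; screw speed N = 53.1 rpm = 0.885 rev/s
γ̇ = π·D·N / h = π · 0.029 · 0.885 / 0.00412 = 19.5701 s⁻¹
ΔT = η·γ̇²·t_res/(ρ·cp) = [3419 × 19.5701² × 237.056] / [1286 × 1533] = 157.454 K

value=157.5 K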